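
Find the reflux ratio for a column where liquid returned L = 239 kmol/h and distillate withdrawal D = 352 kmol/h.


Reflux ratio definition: R = L / D (liquid returned / distillate withdrawn)
L = 239 kmol/h, D = 352 kmol/h
R = 239 / 352 = 0.6790

0.6790


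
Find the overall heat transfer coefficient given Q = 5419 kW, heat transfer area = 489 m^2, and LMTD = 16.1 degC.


From Q = U*A*LMTD, U = Q / (A * LMTD)
U = 5419 / (489 * 16.1) = 5419 / 7872.9 = 0.6883

0.6883 kW/(m^2*K)


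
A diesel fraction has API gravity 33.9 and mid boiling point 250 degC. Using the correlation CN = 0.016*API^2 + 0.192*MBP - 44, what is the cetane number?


CN = 0.016 * 33.9^2 + 0.192 * 250 - 44
CN = 18.38736 + 48 - 44 = 22.38736

22.38736


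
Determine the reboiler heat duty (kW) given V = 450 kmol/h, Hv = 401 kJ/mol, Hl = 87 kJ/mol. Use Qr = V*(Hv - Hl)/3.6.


Qr = 450 * (401 - 87) / 3.6 = 450 * 314 / 3.6 = 39250

39250 kW


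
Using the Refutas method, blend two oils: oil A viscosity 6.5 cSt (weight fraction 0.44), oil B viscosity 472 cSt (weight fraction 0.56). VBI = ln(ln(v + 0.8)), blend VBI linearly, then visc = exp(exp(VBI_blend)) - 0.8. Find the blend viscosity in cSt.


Refutas method: VBN_i = 14.534*ln(ln(visc_i + 0.8)) + 10.975, blended linearly by mass fraction; since VBN is linear in VBI_i = ln(ln(visc_i + 0.8)) and the fractions sum to 1, blend VBI directly: visc = exp(exp(VBI_blend)) - 0.8
VBI_1 = ln(ln(6.5 + 0.8)) = 0.687066
VBI_2 = ln(ln(472 + 0.8)) = 1.81786
VBI_blend = 0.44 * 0.687066 + 0.56 * 1.81786 = 1.32031
visc_blend = exp(exp(1.32031)) - 0.8 = 41.49

41.49 cSt


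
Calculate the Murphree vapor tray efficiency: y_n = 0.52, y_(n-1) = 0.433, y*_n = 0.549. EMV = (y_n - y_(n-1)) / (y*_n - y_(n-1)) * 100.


Murphree vapor efficiency: EMV = (y_n - y_(n-1)) / (y*_n - y_(n-1)) * 100
EMV = (0.52 - 0.433) / (0.549 - 0.433) * 100 = 0.087 / 0.116 * 100 = 75.00

75.00 %


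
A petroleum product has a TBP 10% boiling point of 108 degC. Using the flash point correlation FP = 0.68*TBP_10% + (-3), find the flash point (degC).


FP = 0.68 * 108 + (-3) = 70.44

70.44 degC


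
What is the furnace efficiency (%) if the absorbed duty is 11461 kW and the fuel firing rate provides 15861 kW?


Furnace efficiency = Q_absorbed / Q_fuel * 100
= 11461 / 15861 * 100 = 72.26

72.26 %


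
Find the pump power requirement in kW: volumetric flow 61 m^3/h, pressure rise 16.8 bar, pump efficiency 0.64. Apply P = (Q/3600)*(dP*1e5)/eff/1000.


Q = 61 / 3600 = 0.0169444 m^3/s
P = 0.0169444 * (16.8 * 1e5) / 0.64 / 1000 = 44.48

44.48 kW


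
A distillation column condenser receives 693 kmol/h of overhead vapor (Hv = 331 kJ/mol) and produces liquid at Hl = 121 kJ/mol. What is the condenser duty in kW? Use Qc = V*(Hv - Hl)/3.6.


Qc = 693 * (331 - 121) / 3.6 = 693 * 210 / 3.6 = 40420

40420 kW


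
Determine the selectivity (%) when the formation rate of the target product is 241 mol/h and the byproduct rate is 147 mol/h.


Selectivity = desired / (desired + undesired) * 100
Total products = 241 + 147 = 388 mol/h
S = 241 / 388 * 100
= 0.6211 * 100
= 62.11 %

62.11 %


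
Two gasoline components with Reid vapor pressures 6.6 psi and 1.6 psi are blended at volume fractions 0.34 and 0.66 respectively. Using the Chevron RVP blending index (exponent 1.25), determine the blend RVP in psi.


Chevron index: RVP_blend = (sum xi*RVPi^1.25)^(1/1.25)
RVP^1.25 terms: 0.34 * 6.6^1.25 + 0.66 * 1.6^1.25 = 4.7844
RVP_blend = 4.7844^(1/1.25) = 3.498

3.498 psi


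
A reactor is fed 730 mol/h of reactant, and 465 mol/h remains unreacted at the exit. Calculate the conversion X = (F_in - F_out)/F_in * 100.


X = (F_in - F_out) / F_in * 100
Moles reacted = 730 - 465 = 265
X = 265 / 730 * 100
= 0.3630 * 100
= 36.30 %

36.30 %


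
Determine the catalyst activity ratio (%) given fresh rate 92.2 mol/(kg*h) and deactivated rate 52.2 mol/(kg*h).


Activity (%) = (rate_used / rate_fresh) * 100
rate_used = 52.2, rate_fresh = 92.2
= (52.2 / 92.2) * 100
= 0.5662 * 100 = 56.62

56.62 %


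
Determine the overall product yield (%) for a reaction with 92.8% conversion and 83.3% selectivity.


Overall yield = conversion (%) * selectivity (%) / 100
Conversion = 92.8%, Selectivity = 83.3%
Y = 92.8 * 83.3 / 100
= 77.3024 %

77.3024 %


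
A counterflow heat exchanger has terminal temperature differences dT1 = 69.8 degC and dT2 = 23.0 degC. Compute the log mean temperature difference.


LMTD = (dT1 - dT2) / ln(dT1/dT2)
= (69.8 - 23.0) / ln(69.8 / 23.0) = 46.8 / 1.11014 = 42.16

42.16 degC


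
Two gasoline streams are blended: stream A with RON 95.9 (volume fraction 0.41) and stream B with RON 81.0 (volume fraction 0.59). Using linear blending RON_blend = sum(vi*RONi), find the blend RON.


Linear blending: RON_blend = sum(vi * RONi)
Contribution 1: 0.41 * 95.9 = 39.319
Contribution 2: 0.59 * 81.0 = 47.79
RON_blend = 39.319 + 47.79 = 87.109

87.109


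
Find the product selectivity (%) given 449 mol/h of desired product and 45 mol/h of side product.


Selectivity = desired / (desired + undesired) * 100
Total products = 449 + 45 = 494 mol/h
S = 449 / 494 * 100
= 0.9089 * 100
= 90.89 %

90.89 %


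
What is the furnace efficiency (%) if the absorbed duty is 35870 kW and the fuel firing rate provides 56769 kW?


Furnace efficiency = Q_absorbed / Q_fuel * 100
= 35870 / 56769 * 100 = 63.19

63.19 %


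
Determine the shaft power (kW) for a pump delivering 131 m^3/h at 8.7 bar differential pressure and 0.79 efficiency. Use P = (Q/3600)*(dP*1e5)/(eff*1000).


Q = 131 / 3600 = 0.0363889 m^3/s
P = 0.0363889 * (8.7 * 1e5) / 0.79 / 1000 = 40.07

40.07 kW


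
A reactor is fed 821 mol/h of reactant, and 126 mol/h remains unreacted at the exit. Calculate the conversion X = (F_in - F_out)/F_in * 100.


X = (F_in - F_out) / F_in * 100
Moles reacted = 821 - 126 = 695
X = 695 / 821 * 100
= 0.8465 * 100
= 84.65 %

84.65 %


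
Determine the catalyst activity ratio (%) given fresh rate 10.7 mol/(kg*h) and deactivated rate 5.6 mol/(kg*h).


Activity (%) = (rate_used / rate_fresh) * 100
rate_used = 5.6, rate_fresh = 10.7
= (5.6 / 10.7) * 100
= 0.5234 * 100 = 52.34

52.34 %


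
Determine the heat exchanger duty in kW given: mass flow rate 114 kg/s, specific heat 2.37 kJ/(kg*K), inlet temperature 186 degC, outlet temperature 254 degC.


Q = m_dot * cp * delta_T
delta_T = 254 - 186 = 68 K
Q = 114 * 2.37 * 68
= 270.18 * 68
= 18372.24 kW

18372.24 kW


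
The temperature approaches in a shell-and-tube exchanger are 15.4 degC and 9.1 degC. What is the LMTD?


LMTD = (dT1 - dT2) / ln(dT1/dT2)
= (15.4 - 9.1) / ln(15.4 / 9.1) = 6.3 / 0.526093 = 11.98

11.98 degC


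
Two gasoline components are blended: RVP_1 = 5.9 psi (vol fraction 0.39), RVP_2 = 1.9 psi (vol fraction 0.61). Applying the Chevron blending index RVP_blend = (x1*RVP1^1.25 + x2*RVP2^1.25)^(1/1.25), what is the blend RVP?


Chevron index: RVP_blend = (sum xi*RVPi^1.25)^(1/1.25)
RVP^1.25 terms: 0.39 * 5.9^1.25 + 0.61 * 1.9^1.25 = 4.94689
RVP_blend = 4.94689^(1/1.25) = 3.593

3.593 psi


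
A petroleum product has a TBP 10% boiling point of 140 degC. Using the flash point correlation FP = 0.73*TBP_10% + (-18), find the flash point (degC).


FP = 0.73 * 140 + (-18) = 84.2

84.2 degC


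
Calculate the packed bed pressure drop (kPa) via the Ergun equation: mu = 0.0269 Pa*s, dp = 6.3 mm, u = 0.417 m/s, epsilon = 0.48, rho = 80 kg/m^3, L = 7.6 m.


dp = 6.3 mm = 0.0063 m
Viscous term = 150*0.0269*0.417*(1-0.48)^2 / (0.0063^2*0.48^3) = 103653
Inertial term = 1.75*80*0.417^2*(1-0.48) / (0.0063*0.48^3) = 18169.3
dP/L = 103653 + 18169.3 = 121822 Pa/m
dP = 121822 * 7.6 / 1000 = 925.8 kPa

925.8 kPa


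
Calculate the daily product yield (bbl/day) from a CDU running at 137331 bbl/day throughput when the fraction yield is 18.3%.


Crude throughput = 137331 bbl/day
Fraction yield = 18.3%
yield = throughput * fraction / 100
yield = 137331 * 18.3 / 100 = 25131.573

25131.573 bbl/day


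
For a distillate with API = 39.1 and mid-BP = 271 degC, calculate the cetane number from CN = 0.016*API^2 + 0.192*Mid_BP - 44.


CN = 0.016 * 39.1^2 + 0.192 * 271 - 44
CN = 24.46096 + 52.032 - 44 = 32.49296

32.49296


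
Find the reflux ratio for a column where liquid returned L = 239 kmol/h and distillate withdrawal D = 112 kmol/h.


Reflux ratio definition: R = L / D (liquid returned / distillate withdrawn)
L = 239 kmol/h, D = 112 kmol/h
R = 239 / 112 = 2.134

2.134


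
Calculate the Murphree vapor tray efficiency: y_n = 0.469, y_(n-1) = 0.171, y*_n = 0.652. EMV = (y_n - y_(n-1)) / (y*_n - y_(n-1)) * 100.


Murphree vapor efficiency: EMV = (y_n - y_(n-1)) / (y*_n - y_(n-1)) * 100
EMV = (0.469 - 0.171) / (0.652 - 0.171) * 100 = 0.298 / 0.481 * 100 = 61.95

61.95 %


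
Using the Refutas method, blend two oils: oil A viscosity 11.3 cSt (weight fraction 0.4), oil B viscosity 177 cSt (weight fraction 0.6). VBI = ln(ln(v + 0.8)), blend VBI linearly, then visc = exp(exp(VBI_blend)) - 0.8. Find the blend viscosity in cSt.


Refutas method: VBN_i = 14.534*ln(ln(visc_i + 0.8)) + 10.975, blended linearly by mass fraction; since VBN is linear in VBI_i = ln(ln(visc_i + 0.8)) and the fractions sum to 1, blend VBI directly: visc = exp(exp(VBI_blend)) - 0.8
VBI_1 = ln(ln(11.3 + 0.8)) = 0.913569
VBI_2 = ln(ln(177 + 0.8)) = 1.64493
VBI_blend = 0.4 * 0.913569 + 0.6 * 1.64493 = 1.35239
visc_blend = exp(exp(1.35239)) - 0.8 = 46.98

46.98 cSt


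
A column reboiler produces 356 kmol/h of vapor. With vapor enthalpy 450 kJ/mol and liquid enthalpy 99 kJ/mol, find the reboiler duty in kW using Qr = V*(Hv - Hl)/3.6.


Qr = 356 * (450 - 99) / 3.6 = 356 * 351 / 3.6 = 34710

34710 kW


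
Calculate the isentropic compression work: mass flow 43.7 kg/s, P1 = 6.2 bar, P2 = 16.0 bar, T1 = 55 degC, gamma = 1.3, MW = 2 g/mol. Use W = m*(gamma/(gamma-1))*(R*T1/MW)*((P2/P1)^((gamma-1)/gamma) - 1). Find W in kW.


Isentropic work: W = m*(gamma/(gamma-1))*(R*T1/MW)*((P2/P1)^((gamma-1)/gamma) - 1)
T1 = 55 + 273.15 = 328.15 K
Pressure ratio = 16.0 / 6.2 = 2.58065
Exponent = (1.3 - 1)/1.3 = 0.230769
(P2/P1)^exp - 1 = 2.58065^0.230769 - 1 = 0.244556
W = 43.7 * 1.3 / 0.3 * 8.314 * 328.15 / 2 * 0.244556 = 63170

63170 kW


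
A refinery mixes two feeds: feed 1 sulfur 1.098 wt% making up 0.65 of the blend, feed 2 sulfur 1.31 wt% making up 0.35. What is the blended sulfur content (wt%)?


Linear sulfur blending: S_blend = x1*S1 + x2*S2
Contribution 1: 0.65 * 1.098 = 0.7137 wt%
Contribution 2: 0.35 * 1.31 = 0.4585 wt%
S_blend = 0.7137 + 0.4585 = 1.1722

1.1722 wt%


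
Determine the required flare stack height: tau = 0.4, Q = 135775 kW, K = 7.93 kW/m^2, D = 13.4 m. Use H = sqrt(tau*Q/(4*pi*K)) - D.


tau*Q/(4*pi*K) = 0.4 * 135775 / (4 * pi * 7.93) = 545
sqrt(545) = 23.3452
H = 23.3452 - 13.4 = 9.945

9.945 m


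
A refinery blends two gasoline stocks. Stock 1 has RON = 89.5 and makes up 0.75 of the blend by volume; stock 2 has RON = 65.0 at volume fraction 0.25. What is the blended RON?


Linear blending: RON_blend = sum(vi * RONi)
Contribution 1: 0.75 * 89.5 = 67.125
Contribution 2: 0.25 * 65.0 = 16.25
RON_blend = 67.125 + 16.25 = 83.375

83.375


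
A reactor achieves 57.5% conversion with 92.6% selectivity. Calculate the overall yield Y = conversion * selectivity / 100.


Overall yield = conversion (%) * selectivity (%) / 100
Conversion = 57.5%, Selectivity = 92.6%
Y = 57.5 * 92.6 / 100
= 53.245 %

53.245 %


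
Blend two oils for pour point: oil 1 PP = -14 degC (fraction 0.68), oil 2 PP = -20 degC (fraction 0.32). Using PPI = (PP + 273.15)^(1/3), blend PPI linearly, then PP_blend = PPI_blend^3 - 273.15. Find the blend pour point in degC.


PPI_1 = (-14 + 273.15)^(1/3) = 6.375541
PPI_2 = (-20 + 273.15)^(1/3) = 6.325953
PPI_blend = 0.68 * 6.375541 + 0.32 * 6.325953 = 6.359673
PP_blend = 6.359673^3 - 273.15 = 257.2198 - 273.15 = -15.93

-15.93 degC


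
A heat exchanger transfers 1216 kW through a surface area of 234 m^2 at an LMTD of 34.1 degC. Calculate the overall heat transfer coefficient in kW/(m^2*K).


From Q = U*A*LMTD, U = Q / (A * LMTD)
U = 1216 / (234 * 34.1) = 1216 / 7979.4 = 0.1524

0.1524 kW/(m^2*K)


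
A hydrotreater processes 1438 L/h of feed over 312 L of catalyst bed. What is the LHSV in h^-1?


LHSV = volumetric feed rate / catalyst volume
= 1438 L/h / 312 L
= 4.609 h^-1

4.609 h^-1


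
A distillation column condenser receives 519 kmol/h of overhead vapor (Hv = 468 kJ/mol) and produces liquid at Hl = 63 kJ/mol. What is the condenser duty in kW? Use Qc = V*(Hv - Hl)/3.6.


Qc = 519 * (468 - 63) / 3.6 = 519 * 405 / 3.6 = 58390

58390 kW


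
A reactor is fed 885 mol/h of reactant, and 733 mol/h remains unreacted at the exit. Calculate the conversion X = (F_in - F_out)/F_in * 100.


X = (F_in - F_out) / F_in * 100
Moles reacted = 885 - 733 = 152
X = 152 / 885 * 100
= 0.1718 * 100
= 17.18 %

17.18 %


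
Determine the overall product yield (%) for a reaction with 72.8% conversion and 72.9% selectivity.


Overall yield = conversion (%) * selectivity (%) / 100
Conversion = 72.8%, Selectivity = 72.9%
Y = 72.8 * 72.9 / 100
= 53.0712 %

53.0712 %


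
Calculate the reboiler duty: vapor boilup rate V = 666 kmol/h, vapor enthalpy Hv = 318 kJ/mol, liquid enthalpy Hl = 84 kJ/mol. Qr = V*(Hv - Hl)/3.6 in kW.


Qr = 666 * (318 - 84) / 3.6 = 666 * 234 / 3.6 = 43290

43290 kW


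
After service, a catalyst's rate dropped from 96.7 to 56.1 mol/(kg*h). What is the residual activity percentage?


Activity (%) = (rate_used / rate_fresh) * 100
rate_used = 56.1, rate_fresh = 96.7
= (56.1 / 96.7) * 100
= 0.5801 * 100 = 58.01

58.01 %


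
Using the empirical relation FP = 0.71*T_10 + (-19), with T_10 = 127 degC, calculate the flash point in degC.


FP = 0.71 * 127 + (-19) = 71.17

71.17 degC


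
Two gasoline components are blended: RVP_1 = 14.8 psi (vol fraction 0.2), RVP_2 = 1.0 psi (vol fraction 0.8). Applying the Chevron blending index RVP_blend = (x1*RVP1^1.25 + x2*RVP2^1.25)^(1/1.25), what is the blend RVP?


Chevron index: RVP_blend = (sum xi*RVPi^1.25)^(1/1.25)
RVP^1.25 terms: 0.2 * 14.8^1.25 + 0.8 * 1.0^1.25 = 6.60573
RVP_blend = 6.60573^(1/1.25) = 4.528

4.528 psi


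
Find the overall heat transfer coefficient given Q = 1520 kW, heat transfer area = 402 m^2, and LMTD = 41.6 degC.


From Q = U*A*LMTD, U = Q / (A * LMTD)
U = 1520 / (402 * 41.6) = 1520 / 16723.2 = 0.09089

0.09089 kW/(m^2*K)


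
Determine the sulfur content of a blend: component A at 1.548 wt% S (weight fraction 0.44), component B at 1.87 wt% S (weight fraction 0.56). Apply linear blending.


Linear sulfur blending: S_blend = x1*S1 + x2*S2
Contribution 1: 0.44 * 1.548 = 0.68112 wt%
Contribution 2: 0.56 * 1.87 = 1.0472 wt%
S_blend = 0.68112 + 1.0472 = 1.72832

1.72832 wt%


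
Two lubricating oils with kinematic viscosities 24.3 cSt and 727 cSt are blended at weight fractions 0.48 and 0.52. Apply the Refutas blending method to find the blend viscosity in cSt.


Refutas method: VBN_i = 14.534*ln(ln(visc_i + 0.8)) + 10.975, blended linearly by mass fraction; since VBN is linear in VBI_i = ln(ln(visc_i + 0.8)) and the fractions sum to 1, blend VBI directly: visc = exp(exp(VBI_blend)) - 0.8
VBI_1 = ln(ln(24.3 + 0.8)) = 1.17027
VBI_2 = ln(ln(727 + 0.8)) = 1.88556
VBI_blend = 0.48 * 1.17027 + 0.52 * 1.88556 = 1.54222
visc_blend = exp(exp(1.54222)) - 0.8 = 106.4

106.4 cSt


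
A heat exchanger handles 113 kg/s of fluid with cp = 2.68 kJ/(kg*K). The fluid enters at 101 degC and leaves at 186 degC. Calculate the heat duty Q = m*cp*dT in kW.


Q = m_dot * cp * delta_T
delta_T = 186 - 101 = 85 K
Q = 113 * 2.68 * 85
= 302.84 * 85
= 25741.4 kW

25741.4 kW


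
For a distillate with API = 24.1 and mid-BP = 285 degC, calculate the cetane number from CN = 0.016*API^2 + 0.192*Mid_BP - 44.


CN = 0.016 * 24.1^2 + 0.192 * 285 - 44
CN = 9.29296 + 54.72 - 44 = 20.01296

20.01296


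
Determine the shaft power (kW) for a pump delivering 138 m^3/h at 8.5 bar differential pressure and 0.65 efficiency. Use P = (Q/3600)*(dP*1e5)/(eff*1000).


Q = 138 / 3600 = 0.0383333 m^3/s
P = 0.0383333 * (8.5 * 1e5) / 0.65 / 1000 = 50.13

50.13 kW


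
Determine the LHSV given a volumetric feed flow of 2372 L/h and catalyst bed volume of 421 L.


LHSV = volumetric feed rate / catalyst volume
= 2372 L/h / 421 L
= 5.634 h^-1

5.634 h^-1


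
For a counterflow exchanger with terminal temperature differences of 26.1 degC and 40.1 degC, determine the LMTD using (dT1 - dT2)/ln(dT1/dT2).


LMTD = (dT1 - dT2) / ln(dT1/dT2)
= (26.1 - 40.1) / ln(26.1 / 40.1) = -14 / -0.429441 = 32.60

32.60 degC


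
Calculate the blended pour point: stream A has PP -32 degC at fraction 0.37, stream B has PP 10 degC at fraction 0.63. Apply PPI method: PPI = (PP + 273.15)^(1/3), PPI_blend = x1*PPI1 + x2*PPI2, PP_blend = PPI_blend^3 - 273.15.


PPI_1 = (-32 + 273.15)^(1/3) = 6.224375
PPI_2 = (10 + 273.15)^(1/3) = 6.566574
PPI_blend = 0.37 * 6.224375 + 0.63 * 6.566574 = 6.43996
PP_blend = 6.43996^3 - 273.15 = 267.085 - 273.15 = -6.06

-6.06 degC


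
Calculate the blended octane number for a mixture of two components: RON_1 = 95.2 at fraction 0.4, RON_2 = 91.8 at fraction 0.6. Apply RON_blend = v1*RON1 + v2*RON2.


Linear blending: RON_blend = sum(vi * RONi)
Contribution 1: 0.4 * 95.2 = 38.08
Contribution 2: 0.6 * 91.8 = 55.08
RON_blend = 38.08 + 55.08 = 93.16

93.16


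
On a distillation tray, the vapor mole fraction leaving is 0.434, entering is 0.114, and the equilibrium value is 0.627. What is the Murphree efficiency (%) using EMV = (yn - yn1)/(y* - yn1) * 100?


Murphree vapor efficiency: EMV = (y_n - y_(n-1)) / (y*_n - y_(n-1)) * 100
EMV = (0.434 - 0.114) / (0.627 - 0.114) * 100 = 0.32 / 0.513 * 100 = 62.38

62.38 %


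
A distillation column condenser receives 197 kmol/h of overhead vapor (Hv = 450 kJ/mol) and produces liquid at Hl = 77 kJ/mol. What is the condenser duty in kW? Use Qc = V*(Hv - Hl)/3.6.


Qc = 197 * (450 - 77) / 3.6 = 197 * 373 / 3.6 = 20410

20410 kW


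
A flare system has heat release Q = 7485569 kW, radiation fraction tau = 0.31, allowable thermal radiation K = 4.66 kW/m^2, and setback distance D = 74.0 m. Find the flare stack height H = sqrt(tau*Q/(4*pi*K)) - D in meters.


tau*Q/(4*pi*K) = 0.31 * 7485569 / (4 * pi * 4.66) = 39627
sqrt(39627) = 199.065
H = 199.065 - 74.0 = 125.1

125.1 m


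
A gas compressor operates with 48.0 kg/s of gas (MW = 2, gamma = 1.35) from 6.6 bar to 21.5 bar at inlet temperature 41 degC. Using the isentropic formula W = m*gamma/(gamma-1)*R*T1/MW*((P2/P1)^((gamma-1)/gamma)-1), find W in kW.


Isentropic work: W = m*(gamma/(gamma-1))*(R*T1/MW)*((P2/P1)^((gamma-1)/gamma) - 1)
T1 = 41 + 273.15 = 314.15 K
Pressure ratio = 21.5 / 6.6 = 3.25758
Exponent = (1.35 - 1)/1.35 = 0.259259
(P2/P1)^exp - 1 = 3.25758^0.259259 - 1 = 0.358228
W = 48.0 * 1.35 / 0.35 * 8.314 * 314.15 / 2 * 0.358228 = 86610

86610 kW


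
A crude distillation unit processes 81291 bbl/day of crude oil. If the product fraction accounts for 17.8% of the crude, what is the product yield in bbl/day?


Crude throughput = 81291 bbl/day
Fraction yield = 17.8%
yield = throughput * fraction / 100
yield = 81291 * 17.8 / 100 = 14469.798

14469.798 bbl/day


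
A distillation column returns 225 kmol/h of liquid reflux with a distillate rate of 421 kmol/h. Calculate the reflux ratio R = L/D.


Reflux ratio definition: R = L / D (liquid returned / distillate withdrawn)
L = 225 kmol/h, D = 421 kmol/h
R = 225 / 421 = 0.5344

0.5344


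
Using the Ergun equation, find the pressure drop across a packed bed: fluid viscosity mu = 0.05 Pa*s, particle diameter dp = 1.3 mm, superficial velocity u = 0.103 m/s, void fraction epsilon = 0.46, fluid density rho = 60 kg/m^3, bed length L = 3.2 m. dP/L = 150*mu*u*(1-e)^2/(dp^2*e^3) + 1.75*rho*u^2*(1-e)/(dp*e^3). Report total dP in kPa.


dp = 1.3 mm = 0.0013 m
Viscous term = 150*0.05*0.103*(1-0.46)^2 / (0.0013^2*0.46^3) = 1369390
Inertial term = 1.75*60*0.103^2*(1-0.46) / (0.0013*0.46^3) = 4753.8
dP/L = 1369390 + 4753.8 = 1374140 Pa/m
dP = 1374140 * 3.2 / 1000 = 4397 kPa

4397 kPa


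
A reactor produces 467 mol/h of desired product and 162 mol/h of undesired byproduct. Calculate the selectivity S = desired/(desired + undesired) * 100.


Selectivity = desired / (desired + undesired) * 100
Total products = 467 + 162 = 629 mol/h
S = 467 / 629 * 100
= 0.7424 * 100
= 74.24 %

74.24 %


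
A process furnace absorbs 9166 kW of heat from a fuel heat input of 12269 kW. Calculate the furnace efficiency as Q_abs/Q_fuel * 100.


Furnace efficiency = Q_absorbed / Q_fuel * 100
= 9166 / 12269 * 100 = 74.71

74.71 %


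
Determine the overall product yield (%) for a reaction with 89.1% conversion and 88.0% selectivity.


Overall yield = conversion (%) * selectivity (%) / 100
Conversion = 89.1%, Selectivity = 88.0%
Y = 89.1 * 88.0 / 100
= 78.408 %

78.408 %


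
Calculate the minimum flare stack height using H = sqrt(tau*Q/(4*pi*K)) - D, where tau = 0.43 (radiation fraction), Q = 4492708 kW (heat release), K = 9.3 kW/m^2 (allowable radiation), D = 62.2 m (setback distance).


tau*Q/(4*pi*K) = 0.43 * 4492708 / (4 * pi * 9.3) = 16530.4
sqrt(16530.4) = 128.571
H = 128.571 - 62.2 = 66.37

66.37 m


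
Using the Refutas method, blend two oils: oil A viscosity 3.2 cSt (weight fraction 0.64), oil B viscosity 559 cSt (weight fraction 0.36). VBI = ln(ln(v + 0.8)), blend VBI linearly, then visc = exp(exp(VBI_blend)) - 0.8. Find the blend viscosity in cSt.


Refutas method: VBN_i = 14.534*ln(ln(visc_i + 0.8)) + 10.975, blended linearly by mass fraction; since VBN is linear in VBI_i = ln(ln(visc_i + 0.8)) and the fractions sum to 1, blend VBI directly: visc = exp(exp(VBI_blend)) - 0.8
VBI_1 = ln(ln(3.2 + 0.8)) = 0.326634
VBI_2 = ln(ln(559 + 0.8)) = 1.84492
VBI_blend = 0.64 * 0.326634 + 0.36 * 1.84492 = 0.873217
visc_blend = exp(exp(0.873217)) - 0.8 = 10.16

10.16 cSt


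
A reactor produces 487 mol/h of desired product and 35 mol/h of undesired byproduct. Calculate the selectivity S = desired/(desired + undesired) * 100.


Selectivity = desired / (desired + undesired) * 100
Total products = 487 + 35 = 522 mol/h
S = 487 / 522 * 100
= 0.9330 * 100
= 93.30 %

93.30 %


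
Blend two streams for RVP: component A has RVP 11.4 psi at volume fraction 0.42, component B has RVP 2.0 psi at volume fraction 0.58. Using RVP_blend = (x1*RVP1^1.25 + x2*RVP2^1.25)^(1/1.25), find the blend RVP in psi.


Chevron index: RVP_blend = (sum xi*RVPi^1.25)^(1/1.25)
RVP^1.25 terms: 0.42 * 11.4^1.25 + 0.58 * 2.0^1.25 = 10.1774
RVP_blend = 10.1774^(1/1.25) = 6.399

6.399 psi


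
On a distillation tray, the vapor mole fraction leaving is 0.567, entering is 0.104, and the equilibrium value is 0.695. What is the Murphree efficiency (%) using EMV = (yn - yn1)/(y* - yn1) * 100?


Murphree vapor efficiency: EMV = (y_n - y_(n-1)) / (y*_n - y_(n-1)) * 100
EMV = (0.567 - 0.104) / (0.695 - 0.104) * 100 = 0.463 / 0.591 * 100 = 78.34

78.34 %


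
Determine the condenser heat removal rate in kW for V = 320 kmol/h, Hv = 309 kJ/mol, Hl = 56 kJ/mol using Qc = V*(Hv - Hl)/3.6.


Qc = 320 * (309 - 56) / 3.6 = 320 * 253 / 3.6 = 22490

22490 kW


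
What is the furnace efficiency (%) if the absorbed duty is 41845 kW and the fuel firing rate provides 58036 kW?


Furnace efficiency = Q_absorbed / Q_fuel * 100
= 41845 / 58036 * 100 = 72.10

72.10 %


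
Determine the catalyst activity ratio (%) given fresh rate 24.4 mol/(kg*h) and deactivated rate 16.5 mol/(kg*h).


Activity (%) = (rate_used / rate_fresh) * 100
rate_used = 16.5, rate_fresh = 24.4
= (16.5 / 24.4) * 100
= 0.6762 * 100 = 67.62

67.62 %


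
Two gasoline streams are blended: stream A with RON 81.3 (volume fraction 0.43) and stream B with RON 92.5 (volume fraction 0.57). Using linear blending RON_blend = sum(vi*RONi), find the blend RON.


Linear blending: RON_blend = sum(vi * RONi)
Contribution 1: 0.43 * 81.3 = 34.959
Contribution 2: 0.57 * 92.5 = 52.725
RON_blend = 34.959 + 52.725 = 87.684

87.684


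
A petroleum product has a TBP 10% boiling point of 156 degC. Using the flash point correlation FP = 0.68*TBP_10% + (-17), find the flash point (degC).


FP = 0.68 * 156 + (-17) = 89.08

89.08 degC


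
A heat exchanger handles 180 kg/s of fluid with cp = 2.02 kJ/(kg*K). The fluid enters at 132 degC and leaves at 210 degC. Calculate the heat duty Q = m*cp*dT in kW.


Q = m_dot * cp * delta_T
delta_T = 210 - 132 = 78 K
Q = 180 * 2.02 * 78
= 363.6 * 78
= 28360.8 kW

28360.8 kW


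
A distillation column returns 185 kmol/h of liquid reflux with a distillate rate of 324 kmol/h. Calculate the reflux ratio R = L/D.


Reflux ratio definition: R = L / D (liquid returned / distillate withdrawn)
L = 185 kmol/h, D = 324 kmol/h
R = 185 / 324 = 0.5710

0.5710


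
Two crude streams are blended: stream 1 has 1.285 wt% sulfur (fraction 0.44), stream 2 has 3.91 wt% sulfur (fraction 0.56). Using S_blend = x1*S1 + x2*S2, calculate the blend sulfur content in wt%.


Linear sulfur blending: S_blend = x1*S1 + x2*S2
Contribution 1: 0.44 * 1.285 = 0.5654 wt%
Contribution 2: 0.56 * 3.91 = 2.1896 wt%
S_blend = 0.5654 + 2.1896 = 2.755

2.755 wt%


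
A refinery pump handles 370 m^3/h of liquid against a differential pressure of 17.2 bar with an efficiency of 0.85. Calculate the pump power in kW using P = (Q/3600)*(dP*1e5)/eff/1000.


Q = 370 / 3600 = 0.102778 m^3/s
P = 0.102778 * (17.2 * 1e5) / 0.85 / 1000 = 208.0

208.0 kW


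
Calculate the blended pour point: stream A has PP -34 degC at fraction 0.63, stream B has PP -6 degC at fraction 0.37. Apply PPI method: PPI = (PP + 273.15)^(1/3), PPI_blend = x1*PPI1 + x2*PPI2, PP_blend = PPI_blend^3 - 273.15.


PPI_1 = (-34 + 273.15)^(1/3) = 6.20712
PPI_2 = (-6 + 273.15)^(1/3) = 6.440482
PPI_blend = 0.63 * 6.20712 + 0.37 * 6.440482 = 6.293464
PP_blend = 6.293464^3 - 273.15 = 249.2696 - 273.15 = -23.88

-23.88 degC


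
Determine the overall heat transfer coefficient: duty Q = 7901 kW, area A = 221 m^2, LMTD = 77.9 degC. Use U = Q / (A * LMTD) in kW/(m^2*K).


From Q = U*A*LMTD, U = Q / (A * LMTD)
U = 7901 / (221 * 77.9) = 7901 / 17215.9 = 0.4589

0.4589 kW/(m^2*K)


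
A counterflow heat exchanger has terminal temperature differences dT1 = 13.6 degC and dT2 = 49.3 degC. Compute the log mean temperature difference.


LMTD = (dT1 - dT2) / ln(dT1/dT2)
= (13.6 - 49.3) / ln(13.6 / 49.3) = -35.7 / -1.28785 = 27.72

27.72 degC


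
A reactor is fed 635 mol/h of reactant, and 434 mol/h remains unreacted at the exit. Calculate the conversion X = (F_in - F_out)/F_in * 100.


X = (F_in - F_out) / F_in * 100
Moles reacted = 635 - 434 = 201
X = 201 / 635 * 100
= 0.3165 * 100
= 31.65 %

31.65 %


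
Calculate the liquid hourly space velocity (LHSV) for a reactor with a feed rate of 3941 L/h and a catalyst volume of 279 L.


LHSV = volumetric feed rate / catalyst volume
= 3941 L/h / 279 L
= 14.13 h^-1

14.13 h^-1


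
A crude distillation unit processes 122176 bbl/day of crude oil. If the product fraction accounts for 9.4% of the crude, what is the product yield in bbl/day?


Crude throughput = 122176 bbl/day
Fraction yield = 9.4%
yield = throughput * fraction / 100
yield = 122176 * 9.4 / 100 = 11484.544

11484.544 bbl/day


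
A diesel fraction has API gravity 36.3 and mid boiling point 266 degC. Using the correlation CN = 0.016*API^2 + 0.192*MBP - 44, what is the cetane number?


CN = 0.016 * 36.3^2 + 0.192 * 266 - 44
CN = 21.08304 + 51.072 - 44 = 28.15504

28.15504


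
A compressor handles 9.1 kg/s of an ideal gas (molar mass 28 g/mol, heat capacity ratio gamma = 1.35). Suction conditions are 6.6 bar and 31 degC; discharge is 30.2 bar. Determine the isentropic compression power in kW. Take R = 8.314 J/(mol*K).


Isentropic work: W = m*(gamma/(gamma-1))*(R*T1/MW)*((P2/P1)^((gamma-1)/gamma) - 1)
T1 = 31 + 273.15 = 304.15 K
Pressure ratio = 30.2 / 6.6 = 4.57576
Exponent = (1.35 - 1)/1.35 = 0.259259
(P2/P1)^exp - 1 = 4.57576^0.259259 - 1 = 0.483307
W = 9.1 * 1.35 / 0.35 * 8.314 * 304.15 / 28 * 0.483307 = 1532

1532 kW


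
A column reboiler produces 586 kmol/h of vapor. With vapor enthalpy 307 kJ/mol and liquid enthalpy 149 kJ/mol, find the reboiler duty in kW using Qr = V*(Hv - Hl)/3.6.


Qr = 586 * (307 - 149) / 3.6 = 586 * 158 / 3.6 = 25720

25720 kW


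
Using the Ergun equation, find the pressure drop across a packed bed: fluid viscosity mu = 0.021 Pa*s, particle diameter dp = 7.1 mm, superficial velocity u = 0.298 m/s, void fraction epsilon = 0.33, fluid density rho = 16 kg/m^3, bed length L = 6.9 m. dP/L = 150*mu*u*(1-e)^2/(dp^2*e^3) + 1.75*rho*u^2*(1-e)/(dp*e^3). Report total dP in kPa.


dp = 7.1 mm = 0.0071 m
Viscous term = 150*0.021*0.298*(1-0.33)^2 / (0.0071^2*0.33^3) = 232604
Inertial term = 1.75*16*0.298^2*(1-0.33) / (0.0071*0.33^3) = 6529.28
dP/L = 232604 + 6529.28 = 239133 Pa/m
dP = 239133 * 6.9 / 1000 = 1650 kPa

1650 kPa


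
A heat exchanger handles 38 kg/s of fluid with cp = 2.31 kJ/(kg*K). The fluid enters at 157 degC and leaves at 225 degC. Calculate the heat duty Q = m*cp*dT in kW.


Q = m_dot * cp * delta_T
delta_T = 225 - 157 = 68 K
Q = 38 * 2.31 * 68
= 87.78 * 68
= 5969.04 kW

5969.04 kW


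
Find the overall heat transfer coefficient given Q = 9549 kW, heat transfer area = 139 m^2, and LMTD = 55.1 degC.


From Q = U*A*LMTD, U = Q / (A * LMTD)
U = 9549 / (139 * 55.1) = 9549 / 7658.9 = 1.247

1.247 kW/(m^2*K)


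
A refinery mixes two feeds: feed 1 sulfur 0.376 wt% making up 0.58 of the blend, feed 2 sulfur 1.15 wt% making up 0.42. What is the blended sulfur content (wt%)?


Linear sulfur blending: S_blend = x1*S1 + x2*S2
Contribution 1: 0.58 * 0.376 = 0.21808 wt%
Contribution 2: 0.42 * 1.15 = 0.483 wt%
S_blend = 0.21808 + 0.483 = 0.70108

0.70108 wt%


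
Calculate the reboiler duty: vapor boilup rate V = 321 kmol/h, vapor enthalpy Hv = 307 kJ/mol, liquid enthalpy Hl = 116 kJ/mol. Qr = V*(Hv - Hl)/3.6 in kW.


Qr = 321 * (307 - 116) / 3.6 = 321 * 191 / 3.6 = 17030

17030 kW


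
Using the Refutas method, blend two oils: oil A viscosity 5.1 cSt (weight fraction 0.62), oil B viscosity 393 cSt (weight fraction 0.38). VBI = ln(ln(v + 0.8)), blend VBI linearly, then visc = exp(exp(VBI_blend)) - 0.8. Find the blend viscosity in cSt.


Refutas method: VBN_i = 14.534*ln(ln(visc_i + 0.8)) + 10.975, blended linearly by mass fraction; since VBN is linear in VBI_i = ln(ln(visc_i + 0.8)) and the fractions sum to 1, blend VBI directly: visc = exp(exp(VBI_blend)) - 0.8
VBI_1 = ln(ln(5.1 + 0.8)) = 0.573774
VBI_2 = ln(ln(393 + 0.8)) = 1.78773
VBI_blend = 0.62 * 0.573774 + 0.38 * 1.78773 = 1.03508
visc_blend = exp(exp(1.03508)) - 0.8 = 15.90

15.90 cSt


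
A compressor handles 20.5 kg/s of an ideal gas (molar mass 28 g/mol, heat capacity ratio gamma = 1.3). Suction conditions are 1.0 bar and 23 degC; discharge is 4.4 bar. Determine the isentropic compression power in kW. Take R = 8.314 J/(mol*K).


Isentropic work: W = m*(gamma/(gamma-1))*(R*T1/MW)*((P2/P1)^((gamma-1)/gamma) - 1)
T1 = 23 + 273.15 = 296.15 K
Pressure ratio = 4.4 / 1.0 = 4.4
Exponent = (1.3 - 1)/1.3 = 0.230769
(P2/P1)^exp - 1 = 4.4^0.230769 - 1 = 0.407631
W = 20.5 * 1.3 / 0.3 * 8.314 * 296.15 / 28 * 0.407631 = 3184

3184 kW


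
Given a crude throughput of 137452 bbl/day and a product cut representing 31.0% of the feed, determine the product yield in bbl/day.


Crude throughput = 137452 bbl/day
Fraction yield = 31.0%
yield = throughput * fraction / 100
yield = 137452 * 31.0 / 100 = 42610.12

42610.12 bbl/day


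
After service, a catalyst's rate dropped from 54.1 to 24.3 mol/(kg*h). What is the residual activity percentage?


Activity (%) = (rate_used / rate_fresh) * 100
rate_used = 24.3, rate_fresh = 54.1
= (24.3 / 54.1) * 100
= 0.4492 * 100 = 44.92

44.92 %


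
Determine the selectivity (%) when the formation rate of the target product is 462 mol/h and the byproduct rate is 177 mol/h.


Selectivity = desired / (desired + undesired) * 100
Total products = 462 + 177 = 639 mol/h
S = 462 / 639 * 100
= 0.7230 * 100
= 72.30 %

72.30 %


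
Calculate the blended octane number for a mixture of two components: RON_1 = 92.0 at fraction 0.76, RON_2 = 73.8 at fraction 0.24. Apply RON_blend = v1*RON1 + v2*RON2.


Linear blending: RON_blend = sum(vi * RONi)
Contribution 1: 0.76 * 92.0 = 69.92
Contribution 2: 0.24 * 73.8 = 17.712
RON_blend = 69.92 + 17.712 = 87.632

87.632


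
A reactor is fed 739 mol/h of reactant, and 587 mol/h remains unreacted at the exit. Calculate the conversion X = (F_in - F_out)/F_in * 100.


X = (F_in - F_out) / F_in * 100
Moles reacted = 739 - 587 = 152
X = 152 / 739 * 100
= 0.2057 * 100
= 20.57 %

20.57 %


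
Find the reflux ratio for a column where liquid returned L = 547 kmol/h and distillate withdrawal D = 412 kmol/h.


Reflux ratio definition: R = L / D (liquid returned / distillate withdrawn)
L = 547 kmol/h, D = 412 kmol/h
R = 547 / 412 = 1.328

1.328


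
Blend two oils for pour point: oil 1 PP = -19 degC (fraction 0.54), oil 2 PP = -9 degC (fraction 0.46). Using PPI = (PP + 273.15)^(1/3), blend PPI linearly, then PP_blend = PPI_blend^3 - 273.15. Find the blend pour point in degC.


PPI_1 = (-19 + 273.15)^(1/3) = 6.334272
PPI_2 = (-9 + 273.15)^(1/3) = 6.416283
PPI_blend = 0.54 * 6.334272 + 0.46 * 6.416283 = 6.371997
PP_blend = 6.371997^3 - 273.15 = 258.718 - 273.15 = -14.43

-14.43 degC


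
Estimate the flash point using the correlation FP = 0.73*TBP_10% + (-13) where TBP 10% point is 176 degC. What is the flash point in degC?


FP = 0.73 * 176 + (-13) = 115.48

115.48 degC


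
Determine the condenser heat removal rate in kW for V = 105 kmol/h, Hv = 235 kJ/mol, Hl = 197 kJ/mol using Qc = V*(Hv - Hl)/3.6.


Qc = 105 * (235 - 197) / 3.6 = 105 * 38 / 3.6 = 1108

1108 kW


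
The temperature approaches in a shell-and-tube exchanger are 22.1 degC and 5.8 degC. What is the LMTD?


LMTD = (dT1 - dT2) / ln(dT1/dT2)
= (22.1 - 5.8) / ln(22.1 / 5.8) = 16.3 / 1.33772 = 12.18

12.18 degC


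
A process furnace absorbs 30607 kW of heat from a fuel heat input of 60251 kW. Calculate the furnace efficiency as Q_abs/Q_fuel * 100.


Furnace efficiency = Q_absorbed / Q_fuel * 100
= 30607 / 60251 * 100 = 50.80

50.80 %


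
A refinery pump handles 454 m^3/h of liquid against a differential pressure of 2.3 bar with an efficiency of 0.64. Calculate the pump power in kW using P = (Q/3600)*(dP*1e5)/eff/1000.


Q = 454 / 3600 = 0.126111 m^3/s
P = 0.126111 * (2.3 * 1e5) / 0.64 / 1000 = 45.32

45.32 kW


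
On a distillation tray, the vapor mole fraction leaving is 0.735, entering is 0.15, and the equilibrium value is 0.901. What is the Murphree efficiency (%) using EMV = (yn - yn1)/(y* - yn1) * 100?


Murphree vapor efficiency: EMV = (y_n - y_(n-1)) / (y*_n - y_(n-1)) * 100
EMV = (0.735 - 0.15) / (0.901 - 0.15) * 100 = 0.585 / 0.751 * 100 = 77.90

77.90 %


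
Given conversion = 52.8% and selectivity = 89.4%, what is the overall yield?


Overall yield = conversion (%) * selectivity (%) / 100
Conversion = 52.8%, Selectivity = 89.4%
Y = 52.8 * 89.4 / 100
= 47.2032 %

47.2032 %


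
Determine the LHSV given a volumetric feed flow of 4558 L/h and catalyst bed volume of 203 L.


LHSV = volumetric feed rate / catalyst volume
= 4558 L/h / 203 L
= 22.45 h^-1

22.45 h^-1


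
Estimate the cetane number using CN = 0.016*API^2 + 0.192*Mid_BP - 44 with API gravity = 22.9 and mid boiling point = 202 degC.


CN = 0.016 * 22.9^2 + 0.192 * 202 - 44
CN = 8.39056 + 38.784 - 44 = 3.17456

3.17456


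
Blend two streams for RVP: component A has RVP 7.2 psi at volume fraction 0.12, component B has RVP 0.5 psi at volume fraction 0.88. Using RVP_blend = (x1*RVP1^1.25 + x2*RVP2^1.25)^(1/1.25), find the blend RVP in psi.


Chevron index: RVP_blend = (sum xi*RVPi^1.25)^(1/1.25)
RVP^1.25 terms: 0.12 * 7.2^1.25 + 0.88 * 0.5^1.25 = 1.78529
RVP_blend = 1.78529^(1/1.25) = 1.590

1.590 psi


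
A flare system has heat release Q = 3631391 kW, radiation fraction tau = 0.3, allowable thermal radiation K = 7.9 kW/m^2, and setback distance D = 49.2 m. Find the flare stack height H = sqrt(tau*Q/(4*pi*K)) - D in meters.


tau*Q/(4*pi*K) = 0.3 * 3631391 / (4 * pi * 7.9) = 10973.8
sqrt(10973.8) = 104.756
H = 104.756 - 49.2 = 55.56

55.56 m


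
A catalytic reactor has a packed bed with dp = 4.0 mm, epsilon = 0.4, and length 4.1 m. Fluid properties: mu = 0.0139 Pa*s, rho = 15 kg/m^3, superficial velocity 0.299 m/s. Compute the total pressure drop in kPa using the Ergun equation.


dp = 4.0 mm = 0.004 m
Viscous term = 150*0.0139*0.299*(1-0.4)^2 / (0.004^2*0.4^3) = 219169
Inertial term = 1.75*15*0.299^2*(1-0.4) / (0.004*0.4^3) = 5500.26
dP/L = 219169 + 5500.26 = 224669 Pa/m
dP = 224669 * 4.1 / 1000 = 921.1 kPa

921.1 kPa


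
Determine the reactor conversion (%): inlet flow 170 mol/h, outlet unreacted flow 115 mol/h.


X = (F_in - F_out) / F_in * 100
Moles reacted = 170 - 115 = 55
X = 55 / 170 * 100
= 0.3235 * 100
= 32.35 %

32.35 %


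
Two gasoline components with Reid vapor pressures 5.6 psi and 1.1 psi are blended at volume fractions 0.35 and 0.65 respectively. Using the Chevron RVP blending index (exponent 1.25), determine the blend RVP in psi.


Chevron index: RVP_blend = (sum xi*RVPi^1.25)^(1/1.25)
RVP^1.25 terms: 0.35 * 5.6^1.25 + 0.65 * 1.1^1.25 = 3.74735
RVP_blend = 3.74735^(1/1.25) = 2.877

2.877 psi


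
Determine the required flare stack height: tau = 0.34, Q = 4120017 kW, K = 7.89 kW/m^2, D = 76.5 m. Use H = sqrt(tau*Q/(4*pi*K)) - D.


tau*Q/(4*pi*K) = 0.34 * 4120017 / (4 * pi * 7.89) = 14128.3
sqrt(14128.3) = 118.863
H = 118.863 - 76.5 = 42.36

42.36 m


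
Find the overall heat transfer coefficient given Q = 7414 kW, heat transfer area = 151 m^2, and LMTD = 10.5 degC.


From Q = U*A*LMTD, U = Q / (A * LMTD)
U = 7414 / (151 * 10.5) = 7414 / 1585.5 = 4.676

4.676 kW/(m^2*K)


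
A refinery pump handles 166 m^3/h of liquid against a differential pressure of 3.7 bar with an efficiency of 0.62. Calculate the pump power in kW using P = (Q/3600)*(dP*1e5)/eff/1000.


Q = 166 / 3600 = 0.0461111 m^3/s
P = 0.0461111 * (3.7 * 1e5) / 0.62 / 1000 = 27.52

27.52 kW


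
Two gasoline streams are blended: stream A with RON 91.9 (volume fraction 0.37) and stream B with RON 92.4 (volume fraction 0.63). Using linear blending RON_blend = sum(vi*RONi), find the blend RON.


Linear blending: RON_blend = sum(vi * RONi)
Contribution 1: 0.37 * 91.9 = 34.003
Contribution 2: 0.63 * 92.4 = 58.212
RON_blend = 34.003 + 58.212 = 92.215

92.215


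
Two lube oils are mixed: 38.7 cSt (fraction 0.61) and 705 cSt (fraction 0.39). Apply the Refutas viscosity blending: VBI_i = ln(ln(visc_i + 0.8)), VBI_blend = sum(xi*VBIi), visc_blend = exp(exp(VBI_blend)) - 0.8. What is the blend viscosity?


Refutas method: VBN_i = 14.534*ln(ln(visc_i + 0.8)) + 10.975, blended linearly by mass fraction; since VBN is linear in VBI_i = ln(ln(visc_i + 0.8)) and the fractions sum to 1, blend VBI directly: visc = exp(exp(VBI_blend)) - 0.8
VBI_1 = ln(ln(38.7 + 0.8)) = 1.30191
VBI_2 = ln(ln(705 + 0.8)) = 1.88089
VBI_blend = 0.61 * 1.30191 + 0.39 * 1.88089 = 1.52771
visc_blend = exp(exp(1.52771)) - 0.8 = 99.44

99.44 cSt


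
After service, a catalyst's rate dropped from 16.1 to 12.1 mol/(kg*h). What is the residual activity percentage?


Activity (%) = (rate_used / rate_fresh) * 100
rate_used = 12.1, rate_fresh = 16.1
= (12.1 / 16.1) * 100
= 0.7516 * 100 = 75.16

75.16 %


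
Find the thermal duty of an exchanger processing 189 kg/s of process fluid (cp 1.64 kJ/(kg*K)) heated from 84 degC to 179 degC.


Q = m_dot * cp * delta_T
delta_T = 179 - 84 = 95 K
Q = 189 * 1.64 * 95
= 309.96 * 95
= 29446.2 kW

29446.2 kW


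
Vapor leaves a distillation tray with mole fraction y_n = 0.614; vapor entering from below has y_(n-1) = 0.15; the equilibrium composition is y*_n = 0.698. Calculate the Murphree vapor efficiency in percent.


Murphree vapor efficiency: EMV = (y_n - y_(n-1)) / (y*_n - y_(n-1)) * 100
EMV = (0.614 - 0.15) / (0.698 - 0.15) * 100 = 0.464 / 0.548 * 100 = 84.67

84.67 %
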